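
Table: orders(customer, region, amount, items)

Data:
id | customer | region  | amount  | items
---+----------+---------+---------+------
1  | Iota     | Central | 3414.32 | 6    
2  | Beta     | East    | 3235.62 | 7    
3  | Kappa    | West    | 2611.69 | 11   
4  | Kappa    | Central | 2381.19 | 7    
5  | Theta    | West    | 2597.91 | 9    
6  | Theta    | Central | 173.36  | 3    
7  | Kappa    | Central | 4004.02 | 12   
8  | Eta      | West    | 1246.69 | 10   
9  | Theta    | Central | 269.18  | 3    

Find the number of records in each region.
SELECT region, COUNT(*) as count
FROM orders
GROUP BY region

Result:
  Central: 5
  East: 1
  West: 3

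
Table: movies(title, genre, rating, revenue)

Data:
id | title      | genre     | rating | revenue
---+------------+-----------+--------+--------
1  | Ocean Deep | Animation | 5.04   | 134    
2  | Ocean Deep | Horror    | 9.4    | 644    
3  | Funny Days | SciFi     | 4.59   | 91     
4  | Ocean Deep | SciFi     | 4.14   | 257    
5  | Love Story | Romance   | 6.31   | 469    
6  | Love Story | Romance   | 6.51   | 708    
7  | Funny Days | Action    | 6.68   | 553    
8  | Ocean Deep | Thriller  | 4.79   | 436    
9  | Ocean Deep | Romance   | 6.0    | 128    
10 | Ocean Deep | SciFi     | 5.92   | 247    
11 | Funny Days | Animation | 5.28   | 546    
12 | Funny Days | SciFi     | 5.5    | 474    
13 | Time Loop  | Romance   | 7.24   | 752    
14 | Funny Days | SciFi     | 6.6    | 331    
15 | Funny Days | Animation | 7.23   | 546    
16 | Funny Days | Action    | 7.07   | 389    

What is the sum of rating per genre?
SELECT genre, SUM(rating) as result
FROM movies
GROUP BY genre

Result:
  Action: 13.75
  Animation: 17.55
  Horror: 9.40
  Romance: 26.06
  SciFi: 26.75
  Thriller: 4.79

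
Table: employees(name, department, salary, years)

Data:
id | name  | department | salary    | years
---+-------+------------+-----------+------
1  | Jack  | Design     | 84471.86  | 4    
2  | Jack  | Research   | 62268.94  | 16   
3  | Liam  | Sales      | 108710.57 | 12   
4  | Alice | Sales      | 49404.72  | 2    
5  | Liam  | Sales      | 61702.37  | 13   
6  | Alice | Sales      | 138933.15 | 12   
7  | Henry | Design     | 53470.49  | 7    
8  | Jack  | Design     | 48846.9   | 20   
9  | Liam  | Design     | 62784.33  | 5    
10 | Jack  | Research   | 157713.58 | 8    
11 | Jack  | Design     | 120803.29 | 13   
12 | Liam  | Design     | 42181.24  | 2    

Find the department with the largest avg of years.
SELECT department, AVG(years) as val
FROM employees
GROUP BY department
ORDER BY val DESC
LIMIT 1

Result: Research with avg(years) = 12.00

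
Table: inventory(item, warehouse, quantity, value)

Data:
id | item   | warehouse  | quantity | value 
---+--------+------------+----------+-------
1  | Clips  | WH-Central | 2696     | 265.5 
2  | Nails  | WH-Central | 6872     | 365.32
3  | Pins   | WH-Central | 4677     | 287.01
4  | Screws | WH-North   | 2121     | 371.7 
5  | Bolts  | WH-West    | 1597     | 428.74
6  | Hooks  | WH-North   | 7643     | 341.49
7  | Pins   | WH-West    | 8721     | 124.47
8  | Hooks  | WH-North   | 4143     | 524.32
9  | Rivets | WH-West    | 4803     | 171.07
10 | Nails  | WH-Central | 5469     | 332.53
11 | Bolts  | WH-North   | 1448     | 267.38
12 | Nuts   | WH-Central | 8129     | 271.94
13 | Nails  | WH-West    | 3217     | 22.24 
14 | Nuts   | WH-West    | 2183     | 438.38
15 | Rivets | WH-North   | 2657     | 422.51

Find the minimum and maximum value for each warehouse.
SELECT warehouse, MIN(value), MAX(value)
FROM inventory
GROUP BY warehouse

Result:
  WH-Central: min=265.50, max=365.32
  WH-North: min=267.38, max=524.32
  WH-West: min=22.24, max=438.38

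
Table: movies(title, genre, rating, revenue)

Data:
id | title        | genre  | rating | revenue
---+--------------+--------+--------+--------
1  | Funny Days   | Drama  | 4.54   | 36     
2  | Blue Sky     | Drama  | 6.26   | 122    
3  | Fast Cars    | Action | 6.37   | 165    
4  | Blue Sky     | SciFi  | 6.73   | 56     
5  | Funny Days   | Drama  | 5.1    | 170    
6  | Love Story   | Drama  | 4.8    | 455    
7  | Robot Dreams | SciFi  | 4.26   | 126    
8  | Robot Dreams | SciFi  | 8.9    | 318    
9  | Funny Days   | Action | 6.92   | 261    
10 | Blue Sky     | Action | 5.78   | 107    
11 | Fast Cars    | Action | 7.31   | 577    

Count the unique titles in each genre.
SELECT genre, COUNT(DISTINCT title)
FROM movies
GROUP BY genre

Result:
  Action: 3 distinct
  Drama: 3 distinct
  SciFi: 2 distinct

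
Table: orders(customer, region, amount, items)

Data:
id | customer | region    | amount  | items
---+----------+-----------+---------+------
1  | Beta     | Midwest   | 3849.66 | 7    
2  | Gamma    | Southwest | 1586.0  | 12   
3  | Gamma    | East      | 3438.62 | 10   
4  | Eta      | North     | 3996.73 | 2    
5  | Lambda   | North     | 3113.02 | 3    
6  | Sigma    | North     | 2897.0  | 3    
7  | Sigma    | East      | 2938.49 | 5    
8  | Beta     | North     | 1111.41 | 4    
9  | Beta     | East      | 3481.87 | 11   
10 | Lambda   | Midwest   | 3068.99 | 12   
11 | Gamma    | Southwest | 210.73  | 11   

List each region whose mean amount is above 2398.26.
SELECT region, AVG(amount)
FROM orders
GROUP BY region
HAVING AVG(amount) > 2398.26

Result:
  East: avg=3286.33
  Midwest: avg=3459.33
  North: avg=2779.54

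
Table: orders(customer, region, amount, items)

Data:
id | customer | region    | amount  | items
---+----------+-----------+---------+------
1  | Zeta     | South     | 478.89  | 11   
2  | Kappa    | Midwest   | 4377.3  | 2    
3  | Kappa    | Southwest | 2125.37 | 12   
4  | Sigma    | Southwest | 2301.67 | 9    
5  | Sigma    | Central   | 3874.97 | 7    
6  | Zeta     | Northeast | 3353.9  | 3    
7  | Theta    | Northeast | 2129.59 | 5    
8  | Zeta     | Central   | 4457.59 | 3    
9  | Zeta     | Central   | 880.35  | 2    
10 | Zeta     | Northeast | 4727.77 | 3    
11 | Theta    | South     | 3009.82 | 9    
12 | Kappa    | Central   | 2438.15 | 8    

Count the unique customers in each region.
SELECT region, COUNT(DISTINCT customer)
FROM orders
GROUP BY region

Result:
  Central: 3 distinct
  Midwest: 1 distinct
  Northeast: 2 distinct
  South: 2 distinct
  Southwest: 2 distinct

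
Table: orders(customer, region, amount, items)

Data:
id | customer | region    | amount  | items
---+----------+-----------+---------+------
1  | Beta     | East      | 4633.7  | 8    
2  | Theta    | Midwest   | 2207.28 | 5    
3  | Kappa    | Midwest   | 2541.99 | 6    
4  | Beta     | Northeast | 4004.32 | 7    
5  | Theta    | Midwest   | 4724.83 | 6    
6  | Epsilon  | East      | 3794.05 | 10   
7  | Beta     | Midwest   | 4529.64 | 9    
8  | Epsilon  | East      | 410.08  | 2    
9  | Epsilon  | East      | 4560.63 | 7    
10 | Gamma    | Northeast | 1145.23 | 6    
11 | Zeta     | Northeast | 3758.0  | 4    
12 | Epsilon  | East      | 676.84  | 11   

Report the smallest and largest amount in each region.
SELECT region, MIN(amount), MAX(amount)
FROM orders
GROUP BY region

Result:
  East: min=410.08, max=4633.70
  Midwest: min=2207.28, max=4724.83
  Northeast: min=1145.23, max=4004.32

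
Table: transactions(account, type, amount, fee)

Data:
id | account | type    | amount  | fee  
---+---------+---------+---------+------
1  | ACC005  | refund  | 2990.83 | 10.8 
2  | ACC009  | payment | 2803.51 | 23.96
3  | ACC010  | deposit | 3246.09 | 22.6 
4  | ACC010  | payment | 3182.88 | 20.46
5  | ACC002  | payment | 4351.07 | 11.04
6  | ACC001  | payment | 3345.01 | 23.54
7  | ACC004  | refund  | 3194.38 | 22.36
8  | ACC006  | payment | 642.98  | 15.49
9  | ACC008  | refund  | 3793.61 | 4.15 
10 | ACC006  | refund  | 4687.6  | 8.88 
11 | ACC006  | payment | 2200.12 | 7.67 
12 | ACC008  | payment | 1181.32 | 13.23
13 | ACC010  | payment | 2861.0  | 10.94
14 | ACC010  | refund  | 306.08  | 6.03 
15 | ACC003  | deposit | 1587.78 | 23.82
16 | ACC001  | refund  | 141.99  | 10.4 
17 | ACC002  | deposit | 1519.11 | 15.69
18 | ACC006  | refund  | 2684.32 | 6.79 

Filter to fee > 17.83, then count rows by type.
SELECT type, COUNT(*)
FROM transactions
WHERE fee > 17.83
GROUP BY type

Note: WHERE filters rows before grouping.

Result:
  deposit: 2
  payment: 3
  refund: 1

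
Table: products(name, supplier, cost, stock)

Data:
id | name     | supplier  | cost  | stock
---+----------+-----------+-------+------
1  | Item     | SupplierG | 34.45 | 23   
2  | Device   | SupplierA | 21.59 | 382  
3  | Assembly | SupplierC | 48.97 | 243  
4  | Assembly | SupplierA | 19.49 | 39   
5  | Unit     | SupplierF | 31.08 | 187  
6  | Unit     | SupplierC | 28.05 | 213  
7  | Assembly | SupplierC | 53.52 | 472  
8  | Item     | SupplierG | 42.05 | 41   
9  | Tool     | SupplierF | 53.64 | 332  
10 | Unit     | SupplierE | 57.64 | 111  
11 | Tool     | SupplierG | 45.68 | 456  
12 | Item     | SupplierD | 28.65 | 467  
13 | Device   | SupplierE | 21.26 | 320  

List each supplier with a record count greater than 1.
SELECT supplier, COUNT(*) as cnt
FROM products
GROUP BY supplier
HAVING COUNT(*) > 1

Result:
  SupplierA: 2
  SupplierC: 3
  SupplierE: 2
  SupplierF: 2
  SupplierG: 3

Note: HAVING filters groups after aggregation, WHERE filters rows before.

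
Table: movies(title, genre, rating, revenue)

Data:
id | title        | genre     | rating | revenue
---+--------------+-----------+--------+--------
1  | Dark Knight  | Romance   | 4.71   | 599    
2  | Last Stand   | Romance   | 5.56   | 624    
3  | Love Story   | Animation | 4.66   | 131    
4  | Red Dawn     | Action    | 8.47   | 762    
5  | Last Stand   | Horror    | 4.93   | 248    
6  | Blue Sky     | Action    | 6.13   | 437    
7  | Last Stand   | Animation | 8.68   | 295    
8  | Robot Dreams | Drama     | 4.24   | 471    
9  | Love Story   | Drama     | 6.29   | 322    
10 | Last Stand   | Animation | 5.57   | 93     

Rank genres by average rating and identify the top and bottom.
SELECT genre, AVG(rating)
FROM movies
GROUP BY genre
ORDER BY AVG(rating)

All groups:
  Horror: 4.93
  Romance: 5.14
  Drama: 5.27
  Animation: 6.30
  Action: 7.30

Highest: Action (7.30)
Lowest: Horror (4.93)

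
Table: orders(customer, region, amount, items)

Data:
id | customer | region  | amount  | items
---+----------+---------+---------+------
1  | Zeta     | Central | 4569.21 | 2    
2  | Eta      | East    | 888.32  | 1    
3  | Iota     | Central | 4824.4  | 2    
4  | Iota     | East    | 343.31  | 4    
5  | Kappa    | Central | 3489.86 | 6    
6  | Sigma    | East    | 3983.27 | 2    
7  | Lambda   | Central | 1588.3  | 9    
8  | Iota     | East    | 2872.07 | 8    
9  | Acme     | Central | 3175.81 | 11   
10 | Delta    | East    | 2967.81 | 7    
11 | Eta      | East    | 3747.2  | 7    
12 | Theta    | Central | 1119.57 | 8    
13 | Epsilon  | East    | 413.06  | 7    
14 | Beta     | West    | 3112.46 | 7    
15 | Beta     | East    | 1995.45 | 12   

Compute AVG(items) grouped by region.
SELECT region, AVG(items) as result
FROM orders
GROUP BY region

Result:
  Central: 6.33
  East: 6.00
  West: 7.00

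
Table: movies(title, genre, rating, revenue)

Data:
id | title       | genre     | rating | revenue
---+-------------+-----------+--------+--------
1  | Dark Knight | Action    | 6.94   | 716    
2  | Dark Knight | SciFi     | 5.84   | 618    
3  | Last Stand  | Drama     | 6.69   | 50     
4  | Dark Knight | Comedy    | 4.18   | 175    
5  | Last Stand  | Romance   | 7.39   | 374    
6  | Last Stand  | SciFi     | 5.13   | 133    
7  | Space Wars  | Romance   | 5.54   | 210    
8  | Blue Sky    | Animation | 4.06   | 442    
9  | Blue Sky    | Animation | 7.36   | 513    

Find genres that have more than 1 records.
SELECT genre, COUNT(*) as cnt
FROM movies
GROUP BY genre
HAVING COUNT(*) > 1

Result:
  Animation: 2
  Romance: 2
  SciFi: 2

Note: HAVING filters groups after aggregation, WHERE filters rows before.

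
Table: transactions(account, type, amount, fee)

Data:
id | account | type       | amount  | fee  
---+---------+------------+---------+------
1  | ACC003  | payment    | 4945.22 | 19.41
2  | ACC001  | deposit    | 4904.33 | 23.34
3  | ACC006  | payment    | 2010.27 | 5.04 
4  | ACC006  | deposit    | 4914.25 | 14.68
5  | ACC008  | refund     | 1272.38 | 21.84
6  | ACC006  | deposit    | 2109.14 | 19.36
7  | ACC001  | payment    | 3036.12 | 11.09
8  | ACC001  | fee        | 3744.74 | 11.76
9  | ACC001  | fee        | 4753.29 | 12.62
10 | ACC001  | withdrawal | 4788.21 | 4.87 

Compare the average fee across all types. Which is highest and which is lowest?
SELECT type, AVG(fee)
FROM transactions
GROUP BY type
ORDER BY AVG(fee)

All groups:
  withdrawal: 4.87
  payment: 11.85
  fee: 12.19
  deposit: 19.13
  refund: 21.84

Highest: refund (21.84)
Lowest: withdrawal (4.87)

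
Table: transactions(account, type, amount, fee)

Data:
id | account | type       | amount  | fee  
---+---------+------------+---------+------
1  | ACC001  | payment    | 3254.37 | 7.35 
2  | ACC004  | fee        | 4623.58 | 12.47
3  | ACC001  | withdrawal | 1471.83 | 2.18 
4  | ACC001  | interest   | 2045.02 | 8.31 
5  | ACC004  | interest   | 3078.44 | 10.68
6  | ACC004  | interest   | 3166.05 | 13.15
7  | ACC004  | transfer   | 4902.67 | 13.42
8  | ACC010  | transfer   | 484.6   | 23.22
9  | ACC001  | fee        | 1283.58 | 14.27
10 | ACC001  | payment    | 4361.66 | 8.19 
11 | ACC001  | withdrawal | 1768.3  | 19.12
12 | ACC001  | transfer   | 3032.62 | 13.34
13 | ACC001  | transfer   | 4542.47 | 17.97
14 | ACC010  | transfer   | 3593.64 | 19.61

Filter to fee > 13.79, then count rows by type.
SELECT type, COUNT(*)
FROM transactions
WHERE fee > 13.79
GROUP BY type

Note: WHERE filters rows before grouping.

Result:
  fee: 1
  transfer: 3
  withdrawal: 1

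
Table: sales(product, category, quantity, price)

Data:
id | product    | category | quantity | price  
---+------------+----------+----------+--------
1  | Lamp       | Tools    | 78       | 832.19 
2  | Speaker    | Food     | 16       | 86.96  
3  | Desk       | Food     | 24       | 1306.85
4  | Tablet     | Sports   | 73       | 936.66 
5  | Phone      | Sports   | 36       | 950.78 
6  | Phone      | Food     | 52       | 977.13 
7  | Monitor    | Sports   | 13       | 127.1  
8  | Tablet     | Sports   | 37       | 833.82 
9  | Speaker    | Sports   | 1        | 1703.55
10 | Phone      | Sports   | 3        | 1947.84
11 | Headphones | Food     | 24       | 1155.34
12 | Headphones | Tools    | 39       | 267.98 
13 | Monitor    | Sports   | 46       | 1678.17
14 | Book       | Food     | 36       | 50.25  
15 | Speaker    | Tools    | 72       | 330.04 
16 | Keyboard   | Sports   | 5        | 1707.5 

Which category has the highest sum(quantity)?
SELECT category, SUM(quantity) as val
FROM sales
GROUP BY category
ORDER BY val DESC
LIMIT 1

Result: Sports with sum(quantity) = 214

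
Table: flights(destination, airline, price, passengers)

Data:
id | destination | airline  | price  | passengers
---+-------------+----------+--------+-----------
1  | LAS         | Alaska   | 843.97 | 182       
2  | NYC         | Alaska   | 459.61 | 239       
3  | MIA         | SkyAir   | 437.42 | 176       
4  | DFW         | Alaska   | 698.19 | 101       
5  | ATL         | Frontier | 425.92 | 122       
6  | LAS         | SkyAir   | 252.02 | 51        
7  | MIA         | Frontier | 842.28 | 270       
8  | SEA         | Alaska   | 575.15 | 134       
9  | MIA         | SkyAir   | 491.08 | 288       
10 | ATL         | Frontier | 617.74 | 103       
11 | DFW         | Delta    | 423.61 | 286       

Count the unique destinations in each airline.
SELECT airline, COUNT(DISTINCT destination)
FROM flights
GROUP BY airline

Result:
  Alaska: 4 distinct
  Delta: 1 distinct
  Frontier: 2 distinct
  SkyAir: 2 distinct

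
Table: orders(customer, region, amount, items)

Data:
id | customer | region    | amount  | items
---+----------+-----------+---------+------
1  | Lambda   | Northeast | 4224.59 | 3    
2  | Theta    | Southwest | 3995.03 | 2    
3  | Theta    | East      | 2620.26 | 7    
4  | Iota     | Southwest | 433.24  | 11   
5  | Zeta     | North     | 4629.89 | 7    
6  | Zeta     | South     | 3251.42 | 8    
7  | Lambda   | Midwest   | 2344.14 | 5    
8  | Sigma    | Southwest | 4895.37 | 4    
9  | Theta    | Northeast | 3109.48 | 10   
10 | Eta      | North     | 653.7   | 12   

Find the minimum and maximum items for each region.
SELECT region, MIN(items), MAX(items)
FROM orders
GROUP BY region

Result:
  East: min=7, max=7
  Midwest: min=5, max=5
  North: min=7, max=12
  Northeast: min=3, max=10
  South: min=8, max=8
  Southwest: min=2, max=11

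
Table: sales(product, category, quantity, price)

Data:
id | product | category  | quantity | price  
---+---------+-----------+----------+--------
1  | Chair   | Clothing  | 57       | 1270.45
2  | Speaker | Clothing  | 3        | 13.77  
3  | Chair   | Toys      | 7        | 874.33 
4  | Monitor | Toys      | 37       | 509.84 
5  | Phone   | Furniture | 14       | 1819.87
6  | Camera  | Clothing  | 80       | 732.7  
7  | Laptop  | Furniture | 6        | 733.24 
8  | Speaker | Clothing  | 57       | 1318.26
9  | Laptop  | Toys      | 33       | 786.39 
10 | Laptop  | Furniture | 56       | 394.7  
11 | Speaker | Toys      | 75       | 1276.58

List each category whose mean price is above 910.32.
SELECT category, AVG(price)
FROM sales
GROUP BY category
HAVING AVG(price) > 910.32

Result:
  Furniture: avg=982.60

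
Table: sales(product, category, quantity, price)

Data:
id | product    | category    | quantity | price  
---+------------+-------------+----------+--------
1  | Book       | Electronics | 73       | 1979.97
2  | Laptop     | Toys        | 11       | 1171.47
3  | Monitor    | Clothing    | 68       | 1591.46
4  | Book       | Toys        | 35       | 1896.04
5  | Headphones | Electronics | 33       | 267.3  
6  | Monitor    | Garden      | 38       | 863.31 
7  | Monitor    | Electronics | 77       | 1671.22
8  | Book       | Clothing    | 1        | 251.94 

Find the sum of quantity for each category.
SELECT category, SUM(quantity) as result
FROM sales
GROUP BY category

Result:
  Clothing: 69
  Electronics: 183
  Garden: 38
  Toys: 46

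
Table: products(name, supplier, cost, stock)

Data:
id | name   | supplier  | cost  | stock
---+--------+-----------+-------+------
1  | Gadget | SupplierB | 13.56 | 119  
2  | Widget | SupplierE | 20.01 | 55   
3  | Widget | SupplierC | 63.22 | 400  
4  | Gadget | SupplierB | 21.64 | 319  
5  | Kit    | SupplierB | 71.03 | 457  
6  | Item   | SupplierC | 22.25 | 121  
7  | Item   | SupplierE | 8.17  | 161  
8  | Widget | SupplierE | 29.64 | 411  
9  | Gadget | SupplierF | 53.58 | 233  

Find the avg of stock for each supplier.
SELECT supplier, AVG(stock) as result
FROM products
GROUP BY supplier

Result:
  SupplierB: 298.33
  SupplierC: 260.50
  SupplierE: 209.00
  SupplierF: 233.00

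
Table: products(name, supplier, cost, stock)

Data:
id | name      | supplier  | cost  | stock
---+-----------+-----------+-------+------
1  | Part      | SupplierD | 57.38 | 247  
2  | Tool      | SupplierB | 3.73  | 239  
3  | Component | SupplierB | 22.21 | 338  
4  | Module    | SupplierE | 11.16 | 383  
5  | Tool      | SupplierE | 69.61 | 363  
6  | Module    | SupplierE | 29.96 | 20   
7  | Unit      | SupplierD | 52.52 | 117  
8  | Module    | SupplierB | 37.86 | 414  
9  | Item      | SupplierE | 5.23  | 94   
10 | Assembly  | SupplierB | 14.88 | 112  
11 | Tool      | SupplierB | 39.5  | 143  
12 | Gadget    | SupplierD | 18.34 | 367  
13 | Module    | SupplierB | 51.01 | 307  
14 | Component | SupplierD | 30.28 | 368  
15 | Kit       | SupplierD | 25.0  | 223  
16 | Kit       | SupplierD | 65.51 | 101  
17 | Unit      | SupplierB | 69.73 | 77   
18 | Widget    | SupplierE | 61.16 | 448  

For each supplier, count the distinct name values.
SELECT supplier, COUNT(DISTINCT name)
FROM products
GROUP BY supplier

Result:
  SupplierB: 5 distinct
  SupplierD: 5 distinct
  SupplierE: 4 distinct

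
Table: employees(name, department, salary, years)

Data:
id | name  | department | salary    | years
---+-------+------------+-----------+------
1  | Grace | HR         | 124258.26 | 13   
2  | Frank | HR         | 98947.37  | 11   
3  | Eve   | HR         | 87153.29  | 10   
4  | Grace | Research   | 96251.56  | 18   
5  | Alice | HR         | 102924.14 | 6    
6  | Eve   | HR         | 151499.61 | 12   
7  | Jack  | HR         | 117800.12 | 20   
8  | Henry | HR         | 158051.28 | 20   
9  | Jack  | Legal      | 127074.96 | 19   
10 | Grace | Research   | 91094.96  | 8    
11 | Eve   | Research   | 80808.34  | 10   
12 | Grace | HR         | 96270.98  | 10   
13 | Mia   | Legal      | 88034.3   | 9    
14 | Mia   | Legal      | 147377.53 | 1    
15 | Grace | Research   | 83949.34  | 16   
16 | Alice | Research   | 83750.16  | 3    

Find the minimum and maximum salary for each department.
SELECT department, MIN(salary), MAX(salary)
FROM employees
GROUP BY department

Result:
  HR: min=87153.29, max=158051.28
  Legal: min=88034.30, max=147377.53
  Research: min=80808.34, max=96251.56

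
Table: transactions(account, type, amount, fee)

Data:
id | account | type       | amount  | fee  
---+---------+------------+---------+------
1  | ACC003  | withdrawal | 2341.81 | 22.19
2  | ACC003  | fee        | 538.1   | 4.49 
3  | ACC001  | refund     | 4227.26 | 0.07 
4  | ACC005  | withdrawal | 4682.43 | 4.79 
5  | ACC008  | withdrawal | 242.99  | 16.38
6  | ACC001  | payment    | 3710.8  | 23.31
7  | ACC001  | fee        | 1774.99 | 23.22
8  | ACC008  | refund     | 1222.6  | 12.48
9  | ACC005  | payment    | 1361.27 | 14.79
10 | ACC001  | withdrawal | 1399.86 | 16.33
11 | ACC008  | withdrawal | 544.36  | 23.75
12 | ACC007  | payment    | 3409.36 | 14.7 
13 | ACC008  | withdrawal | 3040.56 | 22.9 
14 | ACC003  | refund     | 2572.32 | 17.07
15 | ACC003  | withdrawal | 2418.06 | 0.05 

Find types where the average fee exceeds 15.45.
SELECT type, AVG(fee)
FROM transactions
GROUP BY type
HAVING AVG(fee) > 15.45

Result:
  payment: avg=17.60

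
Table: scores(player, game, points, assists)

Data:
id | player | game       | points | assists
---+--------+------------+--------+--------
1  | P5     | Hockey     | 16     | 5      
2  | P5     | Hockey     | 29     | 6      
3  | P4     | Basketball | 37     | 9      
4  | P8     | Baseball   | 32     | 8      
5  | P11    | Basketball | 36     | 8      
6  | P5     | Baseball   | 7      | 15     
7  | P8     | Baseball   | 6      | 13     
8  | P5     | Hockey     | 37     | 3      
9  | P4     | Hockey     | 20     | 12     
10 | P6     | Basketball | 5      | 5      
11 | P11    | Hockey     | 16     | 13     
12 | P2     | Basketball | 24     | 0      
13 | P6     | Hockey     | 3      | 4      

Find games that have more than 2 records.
SELECT game, COUNT(*) as cnt
FROM scores
GROUP BY game
HAVING COUNT(*) > 2

Result:
  Baseball: 3
  Basketball: 4
  Hockey: 6

Note: HAVING filters groups after aggregation, WHERE filters rows before.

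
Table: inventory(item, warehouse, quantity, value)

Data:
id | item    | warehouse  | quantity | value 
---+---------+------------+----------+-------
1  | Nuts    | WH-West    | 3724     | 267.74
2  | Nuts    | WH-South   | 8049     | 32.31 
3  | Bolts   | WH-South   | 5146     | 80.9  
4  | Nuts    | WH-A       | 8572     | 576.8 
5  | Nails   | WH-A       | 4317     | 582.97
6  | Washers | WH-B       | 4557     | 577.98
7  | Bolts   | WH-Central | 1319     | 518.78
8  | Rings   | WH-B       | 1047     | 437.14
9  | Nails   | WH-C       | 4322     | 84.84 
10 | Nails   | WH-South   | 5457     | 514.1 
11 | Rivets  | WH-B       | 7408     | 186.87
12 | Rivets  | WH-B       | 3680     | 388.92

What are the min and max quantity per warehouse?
SELECT warehouse, MIN(quantity), MAX(quantity)
FROM inventory
GROUP BY warehouse

Result:
  WH-A: min=4317, max=8572
  WH-B: min=1047, max=7408
  WH-C: min=4322, max=4322
  WH-Central: min=1319, max=1319
  WH-South: min=5146, max=8049
  WH-West: min=3724, max=3724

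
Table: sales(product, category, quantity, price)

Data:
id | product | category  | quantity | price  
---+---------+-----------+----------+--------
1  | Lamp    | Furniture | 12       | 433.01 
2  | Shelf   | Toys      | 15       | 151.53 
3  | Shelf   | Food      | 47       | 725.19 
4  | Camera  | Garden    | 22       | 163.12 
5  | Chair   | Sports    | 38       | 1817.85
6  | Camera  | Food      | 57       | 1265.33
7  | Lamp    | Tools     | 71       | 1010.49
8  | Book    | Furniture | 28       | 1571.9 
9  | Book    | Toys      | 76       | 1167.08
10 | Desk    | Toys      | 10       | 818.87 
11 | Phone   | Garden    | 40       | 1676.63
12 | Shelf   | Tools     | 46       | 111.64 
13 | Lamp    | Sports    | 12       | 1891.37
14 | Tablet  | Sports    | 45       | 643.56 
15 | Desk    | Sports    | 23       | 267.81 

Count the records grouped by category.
SELECT category, COUNT(*) as count
FROM sales
GROUP BY category

Result:
  Food: 2
  Furniture: 2
  Garden: 2
  Sports: 4
  Tools: 2
  Toys: 3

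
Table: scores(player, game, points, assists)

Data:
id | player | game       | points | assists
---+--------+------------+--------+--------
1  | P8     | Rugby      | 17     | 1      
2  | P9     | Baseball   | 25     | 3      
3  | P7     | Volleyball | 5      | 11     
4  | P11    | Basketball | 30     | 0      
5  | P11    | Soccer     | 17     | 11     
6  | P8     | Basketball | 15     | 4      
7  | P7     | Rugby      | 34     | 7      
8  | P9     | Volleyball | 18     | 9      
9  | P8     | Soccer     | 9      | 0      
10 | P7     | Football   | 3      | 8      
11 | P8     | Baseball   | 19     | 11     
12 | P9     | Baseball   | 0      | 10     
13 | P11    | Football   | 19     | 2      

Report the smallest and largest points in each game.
SELECT game, MIN(points), MAX(points)
FROM scores
GROUP BY game

Result:
  Baseball: min=0, max=25
  Basketball: min=15, max=30
  Football: min=3, max=19
  Rugby: min=17, max=34
  Soccer: min=9, max=17
  Volleyball: min=5, max=18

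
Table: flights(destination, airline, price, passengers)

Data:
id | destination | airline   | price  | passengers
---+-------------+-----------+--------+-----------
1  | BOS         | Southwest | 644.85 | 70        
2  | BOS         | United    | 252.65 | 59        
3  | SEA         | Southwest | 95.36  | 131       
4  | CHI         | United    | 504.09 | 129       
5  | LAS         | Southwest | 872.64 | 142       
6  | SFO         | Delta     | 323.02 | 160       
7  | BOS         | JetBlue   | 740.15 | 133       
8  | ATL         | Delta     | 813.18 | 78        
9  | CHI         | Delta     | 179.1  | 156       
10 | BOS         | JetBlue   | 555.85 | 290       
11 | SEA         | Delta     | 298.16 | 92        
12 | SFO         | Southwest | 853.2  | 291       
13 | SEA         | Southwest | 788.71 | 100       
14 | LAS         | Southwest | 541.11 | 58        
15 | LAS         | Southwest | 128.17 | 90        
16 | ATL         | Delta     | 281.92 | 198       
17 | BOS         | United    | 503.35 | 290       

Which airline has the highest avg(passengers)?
SELECT airline, AVG(passengers) as val
FROM flights
GROUP BY airline
ORDER BY val DESC
LIMIT 1

Result: JetBlue with avg(passengers) = 211.50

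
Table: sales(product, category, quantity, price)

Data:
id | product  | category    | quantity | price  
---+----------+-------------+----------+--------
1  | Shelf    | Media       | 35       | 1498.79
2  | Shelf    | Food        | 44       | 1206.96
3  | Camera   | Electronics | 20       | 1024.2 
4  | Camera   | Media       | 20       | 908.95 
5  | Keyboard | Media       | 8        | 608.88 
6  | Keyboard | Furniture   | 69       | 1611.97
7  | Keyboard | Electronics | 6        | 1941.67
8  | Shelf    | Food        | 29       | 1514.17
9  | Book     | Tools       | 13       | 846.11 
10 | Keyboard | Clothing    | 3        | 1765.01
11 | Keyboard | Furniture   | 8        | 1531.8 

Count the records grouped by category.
SELECT category, COUNT(*) as count
FROM sales
GROUP BY category

Result:
  Clothing: 1
  Electronics: 2
  Food: 2
  Furniture: 2
  Media: 3
  Tools: 1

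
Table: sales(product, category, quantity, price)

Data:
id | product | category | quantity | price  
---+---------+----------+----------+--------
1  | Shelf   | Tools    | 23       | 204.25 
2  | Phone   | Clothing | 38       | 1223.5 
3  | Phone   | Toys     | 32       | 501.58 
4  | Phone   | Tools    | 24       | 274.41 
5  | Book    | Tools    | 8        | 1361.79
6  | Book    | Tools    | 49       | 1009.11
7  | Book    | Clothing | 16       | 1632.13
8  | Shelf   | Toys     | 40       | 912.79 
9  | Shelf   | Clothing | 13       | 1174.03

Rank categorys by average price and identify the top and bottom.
SELECT category, AVG(price)
FROM sales
GROUP BY category
ORDER BY AVG(price)

All groups:
  Toys: 707.19
  Tools: 712.39
  Clothing: 1343.22

Highest: Clothing (1343.22)
Lowest: Toys (707.19)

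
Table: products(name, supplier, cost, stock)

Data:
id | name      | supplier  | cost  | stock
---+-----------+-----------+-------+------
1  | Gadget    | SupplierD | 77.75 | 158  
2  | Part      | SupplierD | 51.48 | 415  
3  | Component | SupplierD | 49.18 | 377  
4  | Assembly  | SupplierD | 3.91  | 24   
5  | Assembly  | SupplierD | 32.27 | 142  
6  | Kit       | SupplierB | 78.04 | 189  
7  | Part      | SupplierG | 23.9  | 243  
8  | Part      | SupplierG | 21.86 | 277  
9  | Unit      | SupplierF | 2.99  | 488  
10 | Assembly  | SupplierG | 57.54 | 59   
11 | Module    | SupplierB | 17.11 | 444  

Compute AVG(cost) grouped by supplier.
SELECT supplier, AVG(cost) as result
FROM products
GROUP BY supplier

Result:
  SupplierB: 47.58
  SupplierD: 42.92
  SupplierF: 2.99
  SupplierG: 34.43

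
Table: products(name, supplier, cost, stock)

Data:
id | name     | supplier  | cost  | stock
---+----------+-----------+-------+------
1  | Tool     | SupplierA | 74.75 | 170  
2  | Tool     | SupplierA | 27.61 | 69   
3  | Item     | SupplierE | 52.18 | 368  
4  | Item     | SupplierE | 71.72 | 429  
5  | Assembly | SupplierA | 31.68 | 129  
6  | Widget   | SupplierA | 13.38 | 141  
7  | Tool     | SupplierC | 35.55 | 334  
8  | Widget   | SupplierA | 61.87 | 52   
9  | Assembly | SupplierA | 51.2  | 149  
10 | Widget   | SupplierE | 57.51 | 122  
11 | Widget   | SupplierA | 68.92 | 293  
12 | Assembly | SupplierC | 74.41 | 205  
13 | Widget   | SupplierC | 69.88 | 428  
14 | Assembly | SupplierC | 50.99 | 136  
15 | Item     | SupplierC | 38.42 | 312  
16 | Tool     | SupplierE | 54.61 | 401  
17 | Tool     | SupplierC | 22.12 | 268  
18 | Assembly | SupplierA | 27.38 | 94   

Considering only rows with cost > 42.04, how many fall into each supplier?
SELECT supplier, COUNT(*)
FROM products
WHERE cost > 42.04
GROUP BY supplier

Note: WHERE filters rows before grouping.

Result:
  SupplierA: 4
  SupplierC: 3
  SupplierE: 4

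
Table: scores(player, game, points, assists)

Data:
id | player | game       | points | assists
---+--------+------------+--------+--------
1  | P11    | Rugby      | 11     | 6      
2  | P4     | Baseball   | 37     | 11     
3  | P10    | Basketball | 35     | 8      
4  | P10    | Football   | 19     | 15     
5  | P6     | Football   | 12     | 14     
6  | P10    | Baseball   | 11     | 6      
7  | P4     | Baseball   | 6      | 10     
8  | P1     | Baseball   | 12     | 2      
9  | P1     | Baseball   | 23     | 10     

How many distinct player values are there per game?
SELECT game, COUNT(DISTINCT player)
FROM scores
GROUP BY game

Result:
  Baseball: 3 distinct
  Basketball: 1 distinct
  Football: 2 distinct
  Rugby: 1 distinct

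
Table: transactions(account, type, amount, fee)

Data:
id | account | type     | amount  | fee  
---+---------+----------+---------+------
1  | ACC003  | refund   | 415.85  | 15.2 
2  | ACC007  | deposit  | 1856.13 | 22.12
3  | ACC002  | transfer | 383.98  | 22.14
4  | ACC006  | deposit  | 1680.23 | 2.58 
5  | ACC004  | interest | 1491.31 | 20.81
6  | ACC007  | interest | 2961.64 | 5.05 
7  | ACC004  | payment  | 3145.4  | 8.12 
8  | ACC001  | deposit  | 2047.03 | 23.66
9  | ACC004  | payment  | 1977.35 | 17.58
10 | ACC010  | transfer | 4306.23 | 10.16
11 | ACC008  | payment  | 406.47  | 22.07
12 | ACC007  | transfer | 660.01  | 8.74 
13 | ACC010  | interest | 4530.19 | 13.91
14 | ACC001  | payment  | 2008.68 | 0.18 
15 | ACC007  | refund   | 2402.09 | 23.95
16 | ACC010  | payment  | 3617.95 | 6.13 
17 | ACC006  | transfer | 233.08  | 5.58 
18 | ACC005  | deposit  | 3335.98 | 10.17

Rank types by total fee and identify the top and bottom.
SELECT type, SUM(fee)
FROM transactions
GROUP BY type
ORDER BY SUM(fee)

All groups:
  refund: 39.15
  interest: 39.77
  transfer: 46.62
  payment: 54.08
  deposit: 58.53

Highest: deposit (58.53)
Lowest: refund (39.15)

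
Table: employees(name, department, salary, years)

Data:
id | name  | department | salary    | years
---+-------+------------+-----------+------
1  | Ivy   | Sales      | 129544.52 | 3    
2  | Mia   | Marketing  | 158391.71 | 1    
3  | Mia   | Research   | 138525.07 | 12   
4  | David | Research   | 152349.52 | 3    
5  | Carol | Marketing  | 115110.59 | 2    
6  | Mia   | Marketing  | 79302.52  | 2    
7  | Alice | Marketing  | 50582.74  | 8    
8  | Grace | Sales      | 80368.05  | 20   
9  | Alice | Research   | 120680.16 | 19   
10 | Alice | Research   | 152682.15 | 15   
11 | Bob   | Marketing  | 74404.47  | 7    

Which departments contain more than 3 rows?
SELECT department, COUNT(*) as cnt
FROM employees
GROUP BY department
HAVING COUNT(*) > 3

Result:
  Marketing: 5
  Research: 4

Note: HAVING filters groups after aggregation, WHERE filters rows before.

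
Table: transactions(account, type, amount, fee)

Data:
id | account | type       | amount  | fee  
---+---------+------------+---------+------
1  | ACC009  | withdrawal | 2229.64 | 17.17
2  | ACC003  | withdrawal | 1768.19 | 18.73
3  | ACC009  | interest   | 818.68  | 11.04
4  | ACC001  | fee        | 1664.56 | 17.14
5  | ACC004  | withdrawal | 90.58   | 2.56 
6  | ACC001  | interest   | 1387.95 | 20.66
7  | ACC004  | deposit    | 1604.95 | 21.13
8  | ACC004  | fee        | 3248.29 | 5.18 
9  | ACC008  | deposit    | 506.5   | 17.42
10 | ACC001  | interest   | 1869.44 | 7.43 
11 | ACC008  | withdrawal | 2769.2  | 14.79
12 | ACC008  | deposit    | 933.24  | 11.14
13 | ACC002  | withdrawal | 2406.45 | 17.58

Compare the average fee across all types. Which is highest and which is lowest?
SELECT type, AVG(fee)
FROM transactions
GROUP BY type
ORDER BY AVG(fee)

All groups:
  fee: 11.16
  interest: 13.04
  withdrawal: 14.17
  deposit: 16.56

Highest: deposit (16.56)
Lowest: fee (11.16)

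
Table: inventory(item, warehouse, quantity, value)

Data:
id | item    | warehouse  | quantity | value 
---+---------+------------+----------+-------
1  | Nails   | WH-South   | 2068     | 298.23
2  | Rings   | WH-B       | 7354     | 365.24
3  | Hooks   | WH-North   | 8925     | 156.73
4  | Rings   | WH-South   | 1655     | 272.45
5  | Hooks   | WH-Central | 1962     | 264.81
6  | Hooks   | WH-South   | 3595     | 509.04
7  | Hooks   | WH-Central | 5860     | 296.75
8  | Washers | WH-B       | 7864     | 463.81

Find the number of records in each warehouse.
SELECT warehouse, COUNT(*) as count
FROM inventory
GROUP BY warehouse

Result:
  WH-B: 2
  WH-Central: 2
  WH-North: 1
  WH-South: 3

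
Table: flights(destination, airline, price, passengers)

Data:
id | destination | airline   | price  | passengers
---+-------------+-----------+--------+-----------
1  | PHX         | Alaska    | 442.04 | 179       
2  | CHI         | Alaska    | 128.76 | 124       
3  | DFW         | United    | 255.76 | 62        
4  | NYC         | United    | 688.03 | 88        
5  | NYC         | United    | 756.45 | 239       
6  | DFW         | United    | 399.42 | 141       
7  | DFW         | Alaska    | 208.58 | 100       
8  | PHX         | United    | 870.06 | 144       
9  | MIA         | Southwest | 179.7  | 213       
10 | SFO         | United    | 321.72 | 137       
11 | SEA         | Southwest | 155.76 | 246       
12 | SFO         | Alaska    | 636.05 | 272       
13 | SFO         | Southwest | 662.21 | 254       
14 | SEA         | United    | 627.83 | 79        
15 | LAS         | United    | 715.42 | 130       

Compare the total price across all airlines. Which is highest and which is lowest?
SELECT airline, SUM(price)
FROM flights
GROUP BY airline
ORDER BY SUM(price)

All groups:
  Southwest: 997.67
  Alaska: 1415.43
  United: 4634.69

Highest: United (4634.69)
Lowest: Southwest (997.67)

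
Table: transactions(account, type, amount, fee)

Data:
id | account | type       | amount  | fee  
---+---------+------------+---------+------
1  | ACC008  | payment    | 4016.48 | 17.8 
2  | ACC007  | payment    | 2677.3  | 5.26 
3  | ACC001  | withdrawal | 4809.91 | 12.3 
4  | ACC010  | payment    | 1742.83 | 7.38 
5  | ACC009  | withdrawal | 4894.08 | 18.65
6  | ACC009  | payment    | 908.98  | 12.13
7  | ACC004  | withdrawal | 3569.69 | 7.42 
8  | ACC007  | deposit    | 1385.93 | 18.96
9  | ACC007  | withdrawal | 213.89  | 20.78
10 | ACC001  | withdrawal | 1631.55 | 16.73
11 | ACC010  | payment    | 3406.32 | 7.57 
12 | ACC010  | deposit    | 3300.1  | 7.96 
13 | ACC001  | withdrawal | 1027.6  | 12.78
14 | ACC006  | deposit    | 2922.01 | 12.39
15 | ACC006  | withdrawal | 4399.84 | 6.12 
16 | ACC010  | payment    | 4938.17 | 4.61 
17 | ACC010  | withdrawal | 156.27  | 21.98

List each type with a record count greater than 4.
SELECT type, COUNT(*) as cnt
FROM transactions
GROUP BY type
HAVING COUNT(*) > 4

Result:
  payment: 6
  withdrawal: 8

Note: HAVING filters groups after aggregation, WHERE filters rows before.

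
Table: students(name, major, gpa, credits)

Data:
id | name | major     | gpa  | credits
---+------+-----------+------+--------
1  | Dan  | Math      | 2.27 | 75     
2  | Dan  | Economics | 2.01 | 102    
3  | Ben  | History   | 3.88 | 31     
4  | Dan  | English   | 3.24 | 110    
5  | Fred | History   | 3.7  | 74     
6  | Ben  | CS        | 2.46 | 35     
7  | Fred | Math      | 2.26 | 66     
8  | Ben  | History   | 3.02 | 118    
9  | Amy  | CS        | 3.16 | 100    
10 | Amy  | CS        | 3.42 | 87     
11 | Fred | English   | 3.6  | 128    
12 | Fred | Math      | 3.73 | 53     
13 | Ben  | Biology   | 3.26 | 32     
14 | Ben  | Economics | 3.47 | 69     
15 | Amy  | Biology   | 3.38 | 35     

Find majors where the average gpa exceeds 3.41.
SELECT major, AVG(gpa)
FROM students
GROUP BY major
HAVING AVG(gpa) > 3.41

Result:
  English: avg=3.42
  History: avg=3.53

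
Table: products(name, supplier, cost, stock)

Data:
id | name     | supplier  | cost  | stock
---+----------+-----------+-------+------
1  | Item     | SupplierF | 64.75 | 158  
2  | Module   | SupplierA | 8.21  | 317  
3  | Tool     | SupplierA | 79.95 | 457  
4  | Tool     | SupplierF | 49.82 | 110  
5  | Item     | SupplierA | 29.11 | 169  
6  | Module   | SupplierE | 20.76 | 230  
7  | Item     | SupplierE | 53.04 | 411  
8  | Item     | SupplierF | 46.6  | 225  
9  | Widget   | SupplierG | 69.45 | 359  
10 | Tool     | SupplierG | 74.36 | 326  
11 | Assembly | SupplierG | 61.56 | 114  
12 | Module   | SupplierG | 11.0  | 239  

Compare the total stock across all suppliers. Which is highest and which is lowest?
SELECT supplier, SUM(stock)
FROM products
GROUP BY supplier
ORDER BY SUM(stock)

All groups:
  SupplierF: 493
  SupplierE: 641
  SupplierA: 943
  SupplierG: 1038

Highest: SupplierG (1038)
Lowest: SupplierF (493)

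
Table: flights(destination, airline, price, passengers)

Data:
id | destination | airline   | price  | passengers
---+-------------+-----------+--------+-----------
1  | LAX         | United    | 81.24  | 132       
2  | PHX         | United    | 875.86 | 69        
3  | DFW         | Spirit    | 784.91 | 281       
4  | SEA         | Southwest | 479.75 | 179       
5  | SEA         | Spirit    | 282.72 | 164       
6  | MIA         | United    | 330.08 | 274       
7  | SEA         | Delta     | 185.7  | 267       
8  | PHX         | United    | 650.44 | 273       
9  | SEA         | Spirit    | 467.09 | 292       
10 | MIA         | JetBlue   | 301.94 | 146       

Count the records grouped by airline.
SELECT airline, COUNT(*) as count
FROM flights
GROUP BY airline

Result:
  Delta: 1
  JetBlue: 1
  Southwest: 1
  Spirit: 3
  United: 4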